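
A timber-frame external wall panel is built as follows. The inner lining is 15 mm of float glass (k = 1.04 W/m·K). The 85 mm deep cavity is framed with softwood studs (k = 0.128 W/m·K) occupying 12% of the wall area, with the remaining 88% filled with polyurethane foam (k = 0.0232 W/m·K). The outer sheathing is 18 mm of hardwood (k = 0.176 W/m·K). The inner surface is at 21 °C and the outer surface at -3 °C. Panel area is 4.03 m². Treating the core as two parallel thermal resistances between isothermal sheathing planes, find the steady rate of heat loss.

Sheathing layers in series; stud and cavity paths in parallel between them.
R_inner = 0.015/(1.04×4.03) = 0.003579 K/W
R_stud  = 0.085/(0.128×0.12×4.03) = 1.373 K/W
R_cav   = 0.085/(0.0232×0.88×4.03) = 1.033 K/W
1/R_core = 1/R_stud + 1/R_cav → R_core = 0.5896 K/W
R_outer = 0.018/(0.176×4.03) = 0.02538 K/W
R_total = 0.6185 K/W
Q = ΔT/R_total = 24/0.6185

Q ≈ 38.8 W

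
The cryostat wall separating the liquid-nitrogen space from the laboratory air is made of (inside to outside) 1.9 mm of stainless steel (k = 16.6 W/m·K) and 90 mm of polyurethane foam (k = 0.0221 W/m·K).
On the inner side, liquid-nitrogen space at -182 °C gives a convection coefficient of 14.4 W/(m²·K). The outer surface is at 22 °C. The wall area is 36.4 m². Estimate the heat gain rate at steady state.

Treating each layer as a thermal resistance in series:
R_inner film = 1/(h_i·A) = 1/(14.4×36.4) = 0.001908 K/W
R_stainless steel = L/(kA) = 0.0019/(16.6×36.4) = 3.144×10^-6 K/W
R_polyurethane foam = L/(kA) = 0.09/(0.0221×36.4) = 0.1119 K/W
R_total = 0.1138 K/W
Q = ΔT / R_total = 204 / 0.1138

Q ≈ 1790 W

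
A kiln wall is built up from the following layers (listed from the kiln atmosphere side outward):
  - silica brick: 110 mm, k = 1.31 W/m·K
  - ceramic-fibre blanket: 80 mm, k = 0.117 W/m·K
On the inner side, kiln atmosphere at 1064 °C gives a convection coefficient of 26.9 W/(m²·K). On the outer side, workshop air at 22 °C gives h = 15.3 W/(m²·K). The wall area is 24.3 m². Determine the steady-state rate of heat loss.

Q ≈ 29100 W

Using the resistance-network approach (series):
R_inner film = 1/(h_i·A) = 1/(26.9×24.3) = 0.00153 K/W
R_silica brick = L/(kA) = 0.11/(1.31×24.3) = 0.003456 K/W
R_ceramic-fibre blanket = L/(kA) = 0.08/(0.117×24.3) = 0.02814 K/W
R_outer film = 1/(h_o·A) = 1/(15.3×24.3) = 0.00269 K/W
R_total = 0.03581 K/W
Q = ΔT / R_total = 1042 / 0.03581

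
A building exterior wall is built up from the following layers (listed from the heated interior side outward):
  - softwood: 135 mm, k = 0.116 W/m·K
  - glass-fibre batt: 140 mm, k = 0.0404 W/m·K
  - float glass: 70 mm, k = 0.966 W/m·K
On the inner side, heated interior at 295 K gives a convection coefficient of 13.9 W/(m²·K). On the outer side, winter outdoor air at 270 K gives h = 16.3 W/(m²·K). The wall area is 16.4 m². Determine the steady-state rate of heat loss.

Q ≈ 84.8 W

Model the wall as resistances in series:
R_inner film = 1/(h_i·A) = 1/(13.9×16.4) = 0.004387 K/W
R_softwood = L/(kA) = 0.135/(0.116×16.4) = 0.07096 K/W
R_glass-fibre batt = L/(kA) = 0.14/(0.0404×16.4) = 0.2113 K/W
R_float glass = L/(kA) = 0.07/(0.966×16.4) = 0.004419 K/W
R_outer film = 1/(h_o·A) = 1/(16.3×16.4) = 0.003741 K/W
R_total = 0.2948 K/W
Q = ΔT / R_total = 25 / 0.2948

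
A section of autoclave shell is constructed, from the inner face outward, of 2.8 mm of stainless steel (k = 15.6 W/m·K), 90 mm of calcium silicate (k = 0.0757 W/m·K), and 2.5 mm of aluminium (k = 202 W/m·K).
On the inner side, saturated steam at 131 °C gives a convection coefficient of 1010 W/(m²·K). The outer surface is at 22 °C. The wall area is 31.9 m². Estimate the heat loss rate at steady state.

Q ≈ 2920 W

Model the wall as resistances in series:
R_inner film = 1/(h_i·A) = 1/(1010×31.9) = 3.104×10^-5 K/W
R_stainless steel = L/(kA) = 0.0028/(15.6×31.9) = 5.627×10^-6 K/W
R_calcium silicate = L/(kA) = 0.09/(0.0757×31.9) = 0.03727 K/W
R_aluminium = L/(kA) = 0.0025/(202×31.9) = 3.88×10^-7 K/W
R_total = 0.03731 K/W
Q = ΔT / R_total = 109 / 0.03731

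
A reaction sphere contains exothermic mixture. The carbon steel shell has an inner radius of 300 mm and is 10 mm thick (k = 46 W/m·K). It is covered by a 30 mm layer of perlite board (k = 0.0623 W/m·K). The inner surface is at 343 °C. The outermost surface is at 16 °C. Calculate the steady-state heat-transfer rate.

Radial (spherical) resistances in series:
R_carbon steel shell = (1/0.3 − 1/0.31)/(4π×46) = 1.86×10^-4 K/W
R_perlite board = (1/0.31 − 1/0.34)/(4π×0.0623) = 0.3636 K/W
R_total = 0.3638 K/W
Q = ΔT/R_total = 327/0.3638

Q ≈ 899 W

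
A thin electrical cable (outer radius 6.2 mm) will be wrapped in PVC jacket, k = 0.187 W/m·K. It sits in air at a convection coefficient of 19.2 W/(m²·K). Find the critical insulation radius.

For a cylinder r_cr = k/h = 0.187/19.2
r_cr = 9.74 mm; since the bare radius (6.2 mm) is below r_cr, adding a thin layer of insulation will *increase* heat loss.

r_cr ≈ 9.74 mm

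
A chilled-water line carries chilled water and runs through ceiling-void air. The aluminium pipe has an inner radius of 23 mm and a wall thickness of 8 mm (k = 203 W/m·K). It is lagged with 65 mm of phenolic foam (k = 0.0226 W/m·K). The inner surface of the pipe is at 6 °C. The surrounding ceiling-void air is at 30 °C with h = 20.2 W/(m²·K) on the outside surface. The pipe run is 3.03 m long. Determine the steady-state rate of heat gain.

Q ≈ 9.04 W

Cylindrical conduction, so R = ln(r₂/r₁)/(2πkL) per layer, in series:
R_aluminium pipe wall = ln(31/23)/(2π×203×3.03) = 7.724×10^-5 K/W
R_phenolic foam = ln(96/31)/(2π×0.0226×3.03) = 2.627 K/W
R_outer film = 1/(h_o·2πr_oL) = 1/(20.2×2π×0.096×3.03) = 0.02709 K/W
R_total = 2.654 K/W
Q = ΔT/R_total = 24/2.654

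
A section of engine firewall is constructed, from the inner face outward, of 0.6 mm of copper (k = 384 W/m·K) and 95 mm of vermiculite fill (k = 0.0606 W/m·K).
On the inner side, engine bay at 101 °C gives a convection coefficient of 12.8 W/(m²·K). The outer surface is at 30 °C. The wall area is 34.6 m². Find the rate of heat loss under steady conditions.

Using the resistance-network approach (series):
R_inner film = 1/(h_i·A) = 1/(12.8×34.6) = 0.002258 K/W
R_copper = L/(kA) = 0.0006/(384×34.6) = 4.516×10^-8 K/W
R_vermiculite fill = L/(kA) = 0.095/(0.0606×34.6) = 0.04531 K/W
R_total = 0.04757 K/W
Q = ΔT / R_total = 71 / 0.04757

Q ≈ 1490 W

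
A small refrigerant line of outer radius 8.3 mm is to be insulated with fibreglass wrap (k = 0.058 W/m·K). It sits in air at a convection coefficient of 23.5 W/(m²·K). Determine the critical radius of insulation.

r_cr ≈ 2.47 mm

For a cylinder r_cr = k/h = 0.058/23.5
r_cr = 2.47 mm; since the bare radius (8.3 mm) is above r_cr, any added insulation will reduce heat loss.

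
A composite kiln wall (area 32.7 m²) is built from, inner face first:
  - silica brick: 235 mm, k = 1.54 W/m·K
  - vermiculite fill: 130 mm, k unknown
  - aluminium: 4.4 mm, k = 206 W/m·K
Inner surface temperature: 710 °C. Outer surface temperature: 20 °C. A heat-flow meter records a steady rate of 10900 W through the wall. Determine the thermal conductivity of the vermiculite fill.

k ≈ 0.0678 W/(m·K)

Model the wall as resistances in series:
R_silica brick = L/(kA) = 0.235/(1.54×32.7) = 0.004667 K/W
R_aluminium = L/(kA) = 0.0044/(206×32.7) = 6.532×10^-7 K/W
Sum of known resistances R_other = 0.004667 K/W
Total R = ΔT/Q = 690/10900 = 0.0633 K/W
R_vermiculite fill = R_total − R_other = 0.05864 K/W
k = L/(R·A) = 0.13/(0.05864×32.7)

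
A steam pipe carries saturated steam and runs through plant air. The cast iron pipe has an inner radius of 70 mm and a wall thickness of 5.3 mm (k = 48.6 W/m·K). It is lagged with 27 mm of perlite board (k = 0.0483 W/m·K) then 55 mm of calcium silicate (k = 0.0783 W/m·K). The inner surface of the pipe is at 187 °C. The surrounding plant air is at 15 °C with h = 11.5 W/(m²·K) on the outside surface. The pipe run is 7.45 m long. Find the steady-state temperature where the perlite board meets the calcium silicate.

Treating each annulus and film as a series resistance:
R_cast iron pipe wall = ln(75.3/70)/(2π×48.6×7.45) = 3.208×10^-5 K/W
R_perlite board = ln(102.3/75.3)/(2π×0.0483×7.45) = 0.1355 K/W
R_calcium silicate = ln(157.3/102.3)/(2π×0.0783×7.45) = 0.1174 K/W
R_outer film = 1/(h_o·2πr_oL) = 1/(11.5×2π×0.1573×7.45) = 0.01181 K/W
R_total = 0.2648 K/W
Q = ΔT/R_total = 172/0.2648
Q = 650 W
T_interface = T_inner − Q·ΣR(inner→interface) = 187 − 650×0.1356

T ≈ 98.9 °C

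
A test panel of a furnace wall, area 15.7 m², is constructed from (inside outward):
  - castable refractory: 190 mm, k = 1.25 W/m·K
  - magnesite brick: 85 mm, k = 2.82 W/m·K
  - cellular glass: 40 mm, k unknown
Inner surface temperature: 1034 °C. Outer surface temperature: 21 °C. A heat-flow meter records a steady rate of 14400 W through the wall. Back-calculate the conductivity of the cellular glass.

k ≈ 0.0434 W/(m·K)

Series thermal resistances:
R_castable refractory = L/(kA) = 0.19/(1.25×15.7) = 0.009682 K/W
R_magnesite brick = L/(kA) = 0.085/(2.82×15.7) = 0.00192 K/W
Sum of known resistances R_other = 0.0116 K/W
Total R = ΔT/Q = 1013/14400 = 0.07035 K/W
R_cellular glass = R_total − R_other = 0.05875 K/W
k = L/(R·A) = 0.04/(0.05875×15.7)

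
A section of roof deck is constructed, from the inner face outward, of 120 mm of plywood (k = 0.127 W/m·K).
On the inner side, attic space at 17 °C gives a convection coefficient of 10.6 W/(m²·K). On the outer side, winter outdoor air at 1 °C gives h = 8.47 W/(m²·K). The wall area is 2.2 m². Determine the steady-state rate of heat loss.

Q ≈ 30.4 W

Series thermal resistances:
R_inner film = 1/(h_i·A) = 1/(10.6×2.2) = 0.04288 K/W
R_plywood = L/(kA) = 0.12/(0.127×2.2) = 0.4295 K/W
R_outer film = 1/(h_o·A) = 1/(8.47×2.2) = 0.05367 K/W
R_total = 0.526 K/W
Q = ΔT / R_total = 16 / 0.526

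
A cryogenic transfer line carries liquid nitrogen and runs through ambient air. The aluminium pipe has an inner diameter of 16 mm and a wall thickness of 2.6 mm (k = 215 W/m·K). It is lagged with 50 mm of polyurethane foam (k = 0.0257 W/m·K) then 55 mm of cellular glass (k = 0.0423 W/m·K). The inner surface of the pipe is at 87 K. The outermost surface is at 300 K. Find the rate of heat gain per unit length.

Treating each annulus and film as a series resistance:
R_aluminium pipe wall = ln(10.6/8)/(2π×215×1) = 2.083×10^-4 K/W
R_polyurethane foam = ln(60.6/10.6)/(2π×0.0257×1) = 10.8 K/W
R_cellular glass = ln(115.6/60.6)/(2π×0.0423×1) = 2.43 K/W
R_total = 13.23 K/W
Q = ΔT/R_total = 213/13.23

q′ ≈ 16.1 W/m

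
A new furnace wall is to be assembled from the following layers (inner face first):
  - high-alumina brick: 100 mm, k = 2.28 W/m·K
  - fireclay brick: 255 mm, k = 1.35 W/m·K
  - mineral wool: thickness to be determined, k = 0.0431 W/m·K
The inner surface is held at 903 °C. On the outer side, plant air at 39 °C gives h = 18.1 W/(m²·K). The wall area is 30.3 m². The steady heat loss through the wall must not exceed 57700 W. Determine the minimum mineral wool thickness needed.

Using the resistance-network approach (series):
R_high-alumina brick = L/(kA) = 0.1/(2.28×30.3) = 0.001448 K/W
R_fireclay brick = L/(kA) = 0.255/(1.35×30.3) = 0.006234 K/W
R_outer film = 1/(h_o·A) = 1/(18.1×30.3) = 0.001823 K/W
Sum of the known resistances R_other = 0.009505 K/W
Required total resistance R_tot = ΔT/Q_allow = 864/57700 = 0.01497 K/W
R_mineral wool = R_tot − R_other = 0.005469 K/W
L = R·k·A = 0.005469×0.0431×30.3

L ≈ 7.14 mm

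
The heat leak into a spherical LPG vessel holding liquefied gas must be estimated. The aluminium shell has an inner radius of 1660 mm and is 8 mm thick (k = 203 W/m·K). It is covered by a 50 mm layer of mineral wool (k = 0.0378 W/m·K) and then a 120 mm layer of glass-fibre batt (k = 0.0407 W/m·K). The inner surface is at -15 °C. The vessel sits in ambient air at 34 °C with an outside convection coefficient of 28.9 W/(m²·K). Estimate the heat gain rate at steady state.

Each spherical layer contributes R = (1/r_i − 1/r_o)/(4πk):
R_aluminium shell = (1/1.66 − 1/1.668)/(4π×203) = 1.133×10^-6 K/W
R_mineral wool = (1/1.668 − 1/1.718)/(4π×0.0378) = 0.03673 K/W
R_glass-fibre batt = (1/1.718 − 1/1.838)/(4π×0.0407) = 0.0743 K/W
R_outer film = 1/(h·4πr_o²) = 1/(28.9×4π×1.838²) = 8.151×10^-4 K/W
R_total = 0.1119 K/W
Q = ΔT/R_total = 49/0.1119

Q ≈ 438 W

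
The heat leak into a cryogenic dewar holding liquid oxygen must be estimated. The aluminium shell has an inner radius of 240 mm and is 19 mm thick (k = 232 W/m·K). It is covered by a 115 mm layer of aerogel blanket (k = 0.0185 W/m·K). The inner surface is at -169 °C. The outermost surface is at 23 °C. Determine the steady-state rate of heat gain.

Q ≈ 37.6 W

Spherical conduction: R = (1/r_in − 1/r_out)/(4πk) per layer; series-sum.
R_aluminium shell = (1/0.24 − 1/0.259)/(4π×232) = 1.048×10^-4 K/W
R_aerogel blanket = (1/0.259 − 1/0.374)/(4π×0.0185) = 5.107 K/W
R_total = 5.107 K/W
Q = ΔT/R_total = 192/5.107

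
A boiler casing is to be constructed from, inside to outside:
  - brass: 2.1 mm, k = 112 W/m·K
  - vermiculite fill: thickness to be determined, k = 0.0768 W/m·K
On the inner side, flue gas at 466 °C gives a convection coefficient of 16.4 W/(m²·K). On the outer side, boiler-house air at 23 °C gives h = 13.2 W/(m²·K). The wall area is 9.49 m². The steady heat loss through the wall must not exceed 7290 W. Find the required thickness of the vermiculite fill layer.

L ≈ 33.8 mm

Thermal resistances in series:
R_inner film = 1/(h_i·A) = 1/(16.4×9.49) = 0.006425 K/W
R_brass = L/(kA) = 0.0021/(112×9.49) = 1.976×10^-6 K/W
R_outer film = 1/(h_o·A) = 1/(13.2×9.49) = 0.007983 K/W
Sum of the known resistances R_other = 0.01441 K/W
Required total resistance R_tot = ΔT/Q_allow = 443/7290 = 0.06077 K/W
R_vermiculite fill = R_tot − R_other = 0.04636 K/W
L = R·k·A = 0.04636×0.0768×9.49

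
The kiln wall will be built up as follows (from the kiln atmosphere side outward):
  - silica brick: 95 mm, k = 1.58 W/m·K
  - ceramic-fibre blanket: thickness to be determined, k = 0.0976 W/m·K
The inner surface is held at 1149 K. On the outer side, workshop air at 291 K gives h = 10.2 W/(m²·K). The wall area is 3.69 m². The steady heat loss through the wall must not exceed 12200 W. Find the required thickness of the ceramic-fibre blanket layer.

Series thermal resistances:
R_silica brick = L/(kA) = 0.095/(1.58×3.69) = 0.01629 K/W
R_outer film = 1/(h_o·A) = 1/(10.2×3.69) = 0.02657 K/W
Sum of the known resistances R_other = 0.04286 K/W
Required total resistance R_tot = ΔT/Q_allow = 858/12200 = 0.07033 K/W
R_ceramic-fibre blanket = R_tot − R_other = 0.02746 K/W
L = R·k·A = 0.02746×0.0976×3.69

L ≈ 9.89 mm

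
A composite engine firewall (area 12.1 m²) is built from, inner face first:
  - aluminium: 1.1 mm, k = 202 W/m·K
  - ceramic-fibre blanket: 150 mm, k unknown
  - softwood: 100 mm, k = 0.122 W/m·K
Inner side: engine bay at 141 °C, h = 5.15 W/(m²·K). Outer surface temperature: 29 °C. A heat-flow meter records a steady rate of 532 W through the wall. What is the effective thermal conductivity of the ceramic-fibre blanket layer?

k ≈ 0.0978 W/(m·K)

Model the wall as resistances in series:
R_inner film = 1/(h_i·A) = 1/(5.15×12.1) = 0.01605 K/W
R_aluminium = L/(kA) = 0.0011/(202×12.1) = 4.5×10^-7 K/W
R_softwood = L/(kA) = 0.1/(0.122×12.1) = 0.06774 K/W
Sum of known resistances R_other = 0.08379 K/W
Total R = ΔT/Q = 112/532 = 0.2105 K/W
R_ceramic-fibre blanket = R_total − R_other = 0.1267 K/W
k = L/(R·A) = 0.15/(0.1267×12.1)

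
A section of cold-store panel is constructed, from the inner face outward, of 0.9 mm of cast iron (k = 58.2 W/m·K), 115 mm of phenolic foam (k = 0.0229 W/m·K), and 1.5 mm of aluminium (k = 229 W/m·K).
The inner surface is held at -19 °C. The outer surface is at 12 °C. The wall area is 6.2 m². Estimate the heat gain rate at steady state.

Q ≈ 38.3 W

Model the wall as resistances in series:
R_cast iron = L/(kA) = 0.0009/(58.2×6.2) = 2.494×10^-6 K/W
R_phenolic foam = L/(kA) = 0.115/(0.0229×6.2) = 0.81 K/W
R_aluminium = L/(kA) = 0.0015/(229×6.2) = 1.056×10^-6 K/W
R_total = 0.81 K/W
Q = ΔT / R_total = 31 / 0.81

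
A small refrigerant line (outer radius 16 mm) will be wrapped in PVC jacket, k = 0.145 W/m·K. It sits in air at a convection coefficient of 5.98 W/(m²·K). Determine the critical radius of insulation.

r_cr ≈ 24.2 mm

For a cylinder r_cr = k/h = 0.145/5.98
r_cr = 24.2 mm; since the bare radius (16 mm) is below r_cr, adding a thin layer of insulation will *increase* heat loss.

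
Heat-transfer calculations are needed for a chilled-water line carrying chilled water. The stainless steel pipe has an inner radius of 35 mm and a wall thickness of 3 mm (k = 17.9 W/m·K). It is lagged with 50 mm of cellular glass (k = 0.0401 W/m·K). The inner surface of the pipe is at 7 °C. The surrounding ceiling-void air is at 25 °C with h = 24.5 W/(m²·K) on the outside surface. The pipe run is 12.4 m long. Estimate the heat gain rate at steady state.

Treating each annulus and film as a series resistance:
R_stainless steel pipe wall = ln(38/35)/(2π×17.9×12.4) = 5.897×10^-5 K/W
R_cellular glass = ln(88/38)/(2π×0.0401×12.4) = 0.2688 K/W
R_outer film = 1/(h_o·2πr_oL) = 1/(24.5×2π×0.088×12.4) = 0.005953 K/W
R_total = 0.2748 K/W
Q = ΔT/R_total = 18/0.2748

Q ≈ 65.5 W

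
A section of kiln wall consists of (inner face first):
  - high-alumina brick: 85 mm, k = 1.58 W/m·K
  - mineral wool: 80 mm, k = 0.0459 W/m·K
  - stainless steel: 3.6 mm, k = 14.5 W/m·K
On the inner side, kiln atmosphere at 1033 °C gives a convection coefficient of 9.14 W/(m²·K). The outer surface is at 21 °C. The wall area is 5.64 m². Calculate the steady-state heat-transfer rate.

Series thermal resistances:
R_inner film = 1/(h_i·A) = 1/(9.14×5.64) = 0.0194 K/W
R_high-alumina brick = L/(kA) = 0.085/(1.58×5.64) = 0.009539 K/W
R_mineral wool = L/(kA) = 0.08/(0.0459×5.64) = 0.309 K/W
R_stainless steel = L/(kA) = 0.0036/(14.5×5.64) = 4.402×10^-5 K/W
R_total = 0.338 K/W
Q = ΔT / R_total = 1012 / 0.338

Q ≈ 2990 W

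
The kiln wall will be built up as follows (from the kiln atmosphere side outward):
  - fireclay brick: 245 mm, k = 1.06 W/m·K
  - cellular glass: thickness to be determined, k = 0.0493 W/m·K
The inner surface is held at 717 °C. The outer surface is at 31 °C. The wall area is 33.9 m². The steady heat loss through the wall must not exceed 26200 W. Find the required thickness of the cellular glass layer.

L ≈ 32.4 mm

Model the wall as resistances in series:
R_fireclay brick = L/(kA) = 0.245/(1.06×33.9) = 0.006818 K/W
Sum of the known resistances R_other = 0.006818 K/W
Required total resistance R_tot = ΔT/Q_allow = 686/26200 = 0.02618 K/W
R_cellular glass = R_tot − R_other = 0.01937 K/W
L = R·k·A = 0.01937×0.0493×33.9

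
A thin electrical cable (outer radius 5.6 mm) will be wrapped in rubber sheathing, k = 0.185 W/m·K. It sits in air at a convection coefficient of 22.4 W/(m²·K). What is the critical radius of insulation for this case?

r_cr ≈ 8.26 mm

For a cylinder r_cr = k/h = 0.185/22.4
r_cr = 8.26 mm; since the bare radius (5.6 mm) is below r_cr, adding a thin layer of insulation will *increase* heat loss.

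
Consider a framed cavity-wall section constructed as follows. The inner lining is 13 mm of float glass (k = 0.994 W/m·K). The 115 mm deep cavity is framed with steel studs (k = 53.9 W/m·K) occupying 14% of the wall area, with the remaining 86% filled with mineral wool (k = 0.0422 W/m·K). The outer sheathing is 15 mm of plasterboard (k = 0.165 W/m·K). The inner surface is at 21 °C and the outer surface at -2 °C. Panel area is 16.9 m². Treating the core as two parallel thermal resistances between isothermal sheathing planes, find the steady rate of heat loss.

Q ≈ 3260 W

Sheathing layers in series; stud and cavity paths in parallel between them.
R_inner = 0.013/(0.994×16.9) = 7.739×10^-4 K/W
R_stud  = 0.115/(53.9×0.14×16.9) = 9.018×10^-4 K/W
R_cav   = 0.115/(0.0422×0.86×16.9) = 0.1875 K/W
1/R_core = 1/R_stud + 1/R_cav → R_core = 8.975×10^-4 K/W
R_outer = 0.015/(0.165×16.9) = 0.005379 K/W
R_total = 0.007051 K/W
Q = ΔT/R_total = 23/0.007051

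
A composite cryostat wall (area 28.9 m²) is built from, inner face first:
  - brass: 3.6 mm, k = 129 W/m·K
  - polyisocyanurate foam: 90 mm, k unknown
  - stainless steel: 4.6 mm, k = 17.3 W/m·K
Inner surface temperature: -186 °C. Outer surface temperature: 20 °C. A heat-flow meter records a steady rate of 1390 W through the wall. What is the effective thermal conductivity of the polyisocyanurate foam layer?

Model the wall as resistances in series:
R_brass = L/(kA) = 0.0036/(129×28.9) = 9.656×10^-7 K/W
R_stainless steel = L/(kA) = 0.0046/(17.3×28.9) = 9.201×10^-6 K/W
Sum of known resistances R_other = 1.017×10^-5 K/W
Total R = ΔT/Q = 206/1390 = 0.1482 K/W
R_polyisocyanurate foam = R_total − R_other = 0.1482 K/W
k = L/(R·A) = 0.09/(0.1482×28.9)

k ≈ 0.021 W/(m·K)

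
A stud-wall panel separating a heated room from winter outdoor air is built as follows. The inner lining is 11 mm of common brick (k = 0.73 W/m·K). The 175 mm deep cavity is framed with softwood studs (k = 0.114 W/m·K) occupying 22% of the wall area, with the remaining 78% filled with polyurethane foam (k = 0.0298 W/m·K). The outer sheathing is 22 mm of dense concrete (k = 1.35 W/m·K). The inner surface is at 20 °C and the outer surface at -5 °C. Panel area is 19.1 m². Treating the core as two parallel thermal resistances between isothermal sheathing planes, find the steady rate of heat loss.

Q ≈ 131 W

Sheathing layers in series; stud and cavity paths in parallel between them.
R_inner = 0.011/(0.73×19.1) = 7.889×10^-4 K/W
R_stud  = 0.175/(0.114×0.22×19.1) = 0.3653 K/W
R_cav   = 0.175/(0.0298×0.78×19.1) = 0.3942 K/W
1/R_core = 1/R_stud + 1/R_cav → R_core = 0.1896 K/W
R_outer = 0.022/(1.35×19.1) = 8.532×10^-4 K/W
R_total = 0.1912 K/W
Q = ΔT/R_total = 25/0.1912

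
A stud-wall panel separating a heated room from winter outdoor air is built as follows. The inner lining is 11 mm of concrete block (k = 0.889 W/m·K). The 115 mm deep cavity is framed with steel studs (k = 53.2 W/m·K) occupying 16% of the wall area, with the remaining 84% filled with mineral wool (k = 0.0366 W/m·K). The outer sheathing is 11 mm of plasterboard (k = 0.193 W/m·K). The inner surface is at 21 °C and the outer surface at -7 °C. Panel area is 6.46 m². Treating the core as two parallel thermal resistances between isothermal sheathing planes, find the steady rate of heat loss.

Q ≈ 2180 W

Sheathing layers in series; stud and cavity paths in parallel between them.
R_inner = 0.011/(0.889×6.46) = 0.001915 K/W
R_stud  = 0.115/(53.2×0.16×6.46) = 0.002091 K/W
R_cav   = 0.115/(0.0366×0.84×6.46) = 0.579 K/W
1/R_core = 1/R_stud + 1/R_cav → R_core = 0.002084 K/W
R_outer = 0.011/(0.193×6.46) = 0.008823 K/W
R_total = 0.01282 K/W
Q = ΔT/R_total = 28/0.01282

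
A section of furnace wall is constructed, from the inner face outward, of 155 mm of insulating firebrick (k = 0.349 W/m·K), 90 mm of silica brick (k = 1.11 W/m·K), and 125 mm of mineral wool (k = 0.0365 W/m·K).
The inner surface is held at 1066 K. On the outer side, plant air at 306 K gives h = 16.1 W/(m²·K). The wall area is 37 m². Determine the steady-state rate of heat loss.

Q ≈ 7010 W

Series thermal resistances:
R_insulating firebrick = L/(kA) = 0.155/(0.349×37) = 0.012 K/W
R_silica brick = L/(kA) = 0.09/(1.11×37) = 0.002191 K/W
R_mineral wool = L/(kA) = 0.125/(0.0365×37) = 0.09256 K/W
R_outer film = 1/(h_o·A) = 1/(16.1×37) = 0.001679 K/W
R_total = 0.1084 K/W
Q = ΔT / R_total = 760 / 0.1084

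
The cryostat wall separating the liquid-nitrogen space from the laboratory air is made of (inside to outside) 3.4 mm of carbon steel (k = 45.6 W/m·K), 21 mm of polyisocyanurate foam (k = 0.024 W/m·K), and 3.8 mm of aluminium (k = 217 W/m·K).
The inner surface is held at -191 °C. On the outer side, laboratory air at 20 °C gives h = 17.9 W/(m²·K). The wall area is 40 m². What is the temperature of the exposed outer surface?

T ≈ 7.34 °C

Using the resistance-network approach (series):
R_carbon steel = L/(kA) = 0.0034/(45.6×40) = 1.864×10^-6 K/W
R_polyisocyanurate foam = L/(kA) = 0.021/(0.024×40) = 0.02188 K/W
R_aluminium = L/(kA) = 0.0038/(217×40) = 4.378×10^-7 K/W
R_outer film = 1/(h_o·A) = 1/(17.9×40) = 0.001397 K/W
R_total = 0.02327 K/W;  Q = ΔT/R_total = 211/0.02327 = 9066 W
T_interface = T_inner + Q·ΣR(inner→interface) = -191 + 9070×0.02188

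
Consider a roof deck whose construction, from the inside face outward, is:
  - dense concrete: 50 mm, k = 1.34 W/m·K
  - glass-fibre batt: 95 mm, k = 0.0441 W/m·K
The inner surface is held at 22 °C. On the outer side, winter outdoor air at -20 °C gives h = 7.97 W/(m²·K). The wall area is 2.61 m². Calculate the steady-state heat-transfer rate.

Treating each layer as a thermal resistance in series:
R_dense concrete = L/(kA) = 0.05/(1.34×2.61) = 0.0143 K/W
R_glass-fibre batt = L/(kA) = 0.095/(0.0441×2.61) = 0.8254 K/W
R_outer film = 1/(h_o·A) = 1/(7.97×2.61) = 0.04807 K/W
R_total = 0.8877 K/W
Q = ΔT / R_total = 42 / 0.8877

Q ≈ 47.3 W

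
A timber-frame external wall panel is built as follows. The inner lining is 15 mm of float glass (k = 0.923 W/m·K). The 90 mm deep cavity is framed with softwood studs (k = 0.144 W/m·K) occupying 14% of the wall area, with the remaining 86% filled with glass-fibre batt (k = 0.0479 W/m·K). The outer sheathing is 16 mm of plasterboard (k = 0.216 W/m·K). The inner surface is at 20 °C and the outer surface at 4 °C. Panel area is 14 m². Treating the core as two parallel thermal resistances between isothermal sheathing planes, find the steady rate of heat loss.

Sheathing layers in series; stud and cavity paths in parallel between them.
R_inner = 0.015/(0.923×14) = 0.001161 K/W
R_stud  = 0.09/(0.144×0.14×14) = 0.3189 K/W
R_cav   = 0.09/(0.0479×0.86×14) = 0.1561 K/W
1/R_core = 1/R_stud + 1/R_cav → R_core = 0.1048 K/W
R_outer = 0.016/(0.216×14) = 0.005291 K/W
R_total = 0.1112 K/W
Q = ΔT/R_total = 16/0.1112

Q ≈ 144 W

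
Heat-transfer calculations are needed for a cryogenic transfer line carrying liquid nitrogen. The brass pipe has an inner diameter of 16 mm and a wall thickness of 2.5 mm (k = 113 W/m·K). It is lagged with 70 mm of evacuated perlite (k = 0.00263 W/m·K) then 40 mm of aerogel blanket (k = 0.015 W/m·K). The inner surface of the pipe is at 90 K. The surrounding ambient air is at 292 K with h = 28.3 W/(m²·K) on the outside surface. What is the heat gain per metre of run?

q′ ≈ 1.58 W/m

Per-layer cylindrical resistances, series-summed:
R_brass pipe wall = ln(10.5/8)/(2π×113×1) = 3.83×10^-4 K/W
R_evacuated perlite = ln(80.5/10.5)/(2π×0.00263×1) = 123.3 K/W
R_aerogel blanket = ln(120.5/80.5)/(2π×0.015×1) = 4.28 K/W
R_outer film = 1/(h_o·2πr_oL) = 1/(28.3×2π×0.1205×1) = 0.04667 K/W
R_total = 127.6 K/W
Q = ΔT/R_total = 202/127.6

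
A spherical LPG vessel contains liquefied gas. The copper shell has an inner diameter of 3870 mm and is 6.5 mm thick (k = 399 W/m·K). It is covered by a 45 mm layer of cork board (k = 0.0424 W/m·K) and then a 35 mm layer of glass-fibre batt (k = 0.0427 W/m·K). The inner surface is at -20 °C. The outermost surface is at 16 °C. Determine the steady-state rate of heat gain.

Q ≈ 944 W

Each spherical layer contributes R = (1/r_i − 1/r_o)/(4πk):
R_copper shell = (1/1.935 − 1/1.9415)/(4π×399) = 3.451×10^-7 K/W
R_cork board = (1/1.9415 − 1/1.9865)/(4π×0.0424) = 0.0219 K/W
R_glass-fibre batt = (1/1.9865 − 1/2.0215)/(4π×0.0427) = 0.01624 K/W
R_total = 0.03814 K/W
Q = ΔT/R_total = 36/0.03814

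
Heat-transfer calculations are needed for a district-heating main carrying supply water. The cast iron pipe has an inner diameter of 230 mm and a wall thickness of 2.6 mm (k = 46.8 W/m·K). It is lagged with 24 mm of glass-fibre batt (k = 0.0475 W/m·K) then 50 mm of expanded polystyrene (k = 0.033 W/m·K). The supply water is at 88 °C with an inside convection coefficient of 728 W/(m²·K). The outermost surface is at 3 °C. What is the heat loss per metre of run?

q′ ≈ 40.8 W/m

For a radial system each layer contributes R = ln(r_out/r_in)/(2πkL); films add R = 1/(hA).
R_inner film = 1/(h_i·2πr₁L) = 1/(728×2π×0.115×1) = 0.001901 K/W
R_cast iron pipe wall = ln(117.6/115)/(2π×46.8×1) = 7.603×10^-5 K/W
R_glass-fibre batt = ln(141.6/117.6)/(2π×0.0475×1) = 0.6223 K/W
R_expanded polystyrene = ln(191.6/141.6)/(2π×0.033×1) = 1.458 K/W
R_total = 2.083 K/W
Q = ΔT/R_total = 85/2.083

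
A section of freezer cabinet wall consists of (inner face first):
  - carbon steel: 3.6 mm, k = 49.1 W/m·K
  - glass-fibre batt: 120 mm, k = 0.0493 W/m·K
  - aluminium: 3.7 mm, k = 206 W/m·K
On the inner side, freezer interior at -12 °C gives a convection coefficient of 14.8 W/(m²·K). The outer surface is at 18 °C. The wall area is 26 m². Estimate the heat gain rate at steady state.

Using the resistance-network approach (series):
R_inner film = 1/(h_i·A) = 1/(14.8×26) = 0.002599 K/W
R_carbon steel = L/(kA) = 0.0036/(49.1×26) = 2.82×10^-6 K/W
R_glass-fibre batt = L/(kA) = 0.12/(0.0493×26) = 0.09362 K/W
R_aluminium = L/(kA) = 0.0037/(206×26) = 6.908×10^-7 K/W
R_total = 0.09622 K/W
Q = ΔT / R_total = 30 / 0.09622

Q ≈ 312 W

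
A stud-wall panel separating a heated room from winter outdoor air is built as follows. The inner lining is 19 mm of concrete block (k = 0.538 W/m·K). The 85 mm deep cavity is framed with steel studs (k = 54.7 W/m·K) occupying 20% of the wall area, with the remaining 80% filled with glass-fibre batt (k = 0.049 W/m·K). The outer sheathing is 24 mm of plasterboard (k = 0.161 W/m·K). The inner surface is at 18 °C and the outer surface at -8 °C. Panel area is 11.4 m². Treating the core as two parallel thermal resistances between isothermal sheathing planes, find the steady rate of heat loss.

Q ≈ 1540 W

Sheathing layers in series; stud and cavity paths in parallel between them.
R_inner = 0.019/(0.538×11.4) = 0.003098 K/W
R_stud  = 0.085/(54.7×0.2×11.4) = 6.815×10^-4 K/W
R_cav   = 0.085/(0.049×0.8×11.4) = 0.1902 K/W
1/R_core = 1/R_stud + 1/R_cav → R_core = 6.791×10^-4 K/W
R_outer = 0.024/(0.161×11.4) = 0.01308 K/W
R_total = 0.01685 K/W
Q = ΔT/R_total = 26/0.01685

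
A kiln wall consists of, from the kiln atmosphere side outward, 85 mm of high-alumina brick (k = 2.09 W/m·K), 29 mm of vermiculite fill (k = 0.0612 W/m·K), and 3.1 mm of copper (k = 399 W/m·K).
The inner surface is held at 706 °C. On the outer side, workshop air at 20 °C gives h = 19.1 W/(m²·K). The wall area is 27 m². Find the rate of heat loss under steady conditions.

Series thermal resistances:
R_high-alumina brick = L/(kA) = 0.085/(2.09×27) = 0.001506 K/W
R_vermiculite fill = L/(kA) = 0.029/(0.0612×27) = 0.01755 K/W
R_copper = L/(kA) = 0.0031/(399×27) = 2.878×10^-7 K/W
R_outer film = 1/(h_o·A) = 1/(19.1×27) = 0.001939 K/W
R_total = 0.021 K/W
Q = ΔT / R_total = 686 / 0.021

Q ≈ 32700 W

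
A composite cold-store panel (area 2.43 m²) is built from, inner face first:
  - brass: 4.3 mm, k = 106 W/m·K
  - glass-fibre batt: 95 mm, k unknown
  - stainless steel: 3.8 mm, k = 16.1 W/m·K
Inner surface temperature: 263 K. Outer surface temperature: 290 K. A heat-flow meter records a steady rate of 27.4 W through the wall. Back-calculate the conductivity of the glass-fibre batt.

k ≈ 0.0397 W/(m·K)

Using the resistance-network approach (series):
R_brass = L/(kA) = 0.0043/(106×2.43) = 1.669×10^-5 K/W
R_stainless steel = L/(kA) = 0.0038/(16.1×2.43) = 9.713×10^-5 K/W
Sum of known resistances R_other = 1.138×10^-4 K/W
Total R = ΔT/Q = 27/27.4 = 0.9854 K/W
R_glass-fibre batt = R_total − R_other = 0.9853 K/W
k = L/(R·A) = 0.095/(0.9853×2.43)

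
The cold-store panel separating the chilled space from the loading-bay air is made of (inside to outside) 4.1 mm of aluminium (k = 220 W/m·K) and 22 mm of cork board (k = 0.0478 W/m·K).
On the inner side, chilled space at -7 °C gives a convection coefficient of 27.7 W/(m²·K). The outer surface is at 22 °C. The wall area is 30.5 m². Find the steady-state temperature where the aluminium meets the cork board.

T ≈ -4.89 °C

Using the resistance-network approach (series):
R_inner film = 1/(h_i·A) = 1/(27.7×30.5) = 0.001184 K/W
R_aluminium = L/(kA) = 0.0041/(220×30.5) = 6.11×10^-7 K/W
R_cork board = L/(kA) = 0.022/(0.0478×30.5) = 0.01509 K/W
R_total = 0.01627 K/W;  Q = ΔT/R_total = 29/0.01627 = 1782 W
T_interface = T_inner + Q·ΣR(inner→interface) = -7 + 1780×0.001184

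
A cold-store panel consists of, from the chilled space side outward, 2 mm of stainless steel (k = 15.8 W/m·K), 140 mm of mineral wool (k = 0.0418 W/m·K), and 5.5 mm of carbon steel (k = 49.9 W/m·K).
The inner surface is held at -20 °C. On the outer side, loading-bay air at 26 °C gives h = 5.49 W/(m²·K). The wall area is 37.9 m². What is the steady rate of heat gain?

Thermal resistances in series:
R_stainless steel = L/(kA) = 0.002/(15.8×37.9) = 3.34×10^-6 K/W
R_mineral wool = L/(kA) = 0.14/(0.0418×37.9) = 0.08837 K/W
R_carbon steel = L/(kA) = 0.0055/(49.9×37.9) = 2.908×10^-6 K/W
R_outer film = 1/(h_o·A) = 1/(5.49×37.9) = 0.004806 K/W
R_total = 0.09318 K/W
Q = ΔT / R_total = 46 / 0.09318

Q ≈ 494 W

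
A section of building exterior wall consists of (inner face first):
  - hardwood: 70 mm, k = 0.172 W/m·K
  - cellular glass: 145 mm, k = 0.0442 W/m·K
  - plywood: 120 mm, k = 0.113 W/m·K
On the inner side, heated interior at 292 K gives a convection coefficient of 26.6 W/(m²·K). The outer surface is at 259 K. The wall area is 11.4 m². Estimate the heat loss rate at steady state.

Q ≈ 78.6 W

Thermal resistances in series:
R_inner film = 1/(h_i·A) = 1/(26.6×11.4) = 0.003298 K/W
R_hardwood = L/(kA) = 0.07/(0.172×11.4) = 0.0357 K/W
R_cellular glass = L/(kA) = 0.145/(0.0442×11.4) = 0.2878 K/W
R_plywood = L/(kA) = 0.12/(0.113×11.4) = 0.09315 K/W
R_total = 0.4199 K/W
Q = ΔT / R_total = 33 / 0.4199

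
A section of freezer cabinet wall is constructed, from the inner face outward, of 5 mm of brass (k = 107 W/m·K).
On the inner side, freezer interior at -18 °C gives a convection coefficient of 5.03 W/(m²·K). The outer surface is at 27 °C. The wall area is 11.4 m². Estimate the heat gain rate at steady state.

Treating each layer as a thermal resistance in series:
R_inner film = 1/(h_i·A) = 1/(5.03×11.4) = 0.01744 K/W
R_brass = L/(kA) = 0.005/(107×11.4) = 4.099×10^-6 K/W
R_total = 0.01744 K/W
Q = ΔT / R_total = 45 / 0.01744

Q ≈ 2580 W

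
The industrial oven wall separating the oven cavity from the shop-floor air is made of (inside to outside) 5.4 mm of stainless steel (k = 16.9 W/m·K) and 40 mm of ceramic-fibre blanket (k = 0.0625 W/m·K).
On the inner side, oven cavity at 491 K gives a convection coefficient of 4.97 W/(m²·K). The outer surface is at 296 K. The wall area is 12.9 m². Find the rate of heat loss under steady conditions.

Model the wall as resistances in series:
R_inner film = 1/(h_i·A) = 1/(4.97×12.9) = 0.0156 K/W
R_stainless steel = L/(kA) = 0.0054/(16.9×12.9) = 2.477×10^-5 K/W
R_ceramic-fibre blanket = L/(kA) = 0.04/(0.0625×12.9) = 0.04961 K/W
R_total = 0.06523 K/W
Q = ΔT / R_total = 195 / 0.06523

Q ≈ 2990 W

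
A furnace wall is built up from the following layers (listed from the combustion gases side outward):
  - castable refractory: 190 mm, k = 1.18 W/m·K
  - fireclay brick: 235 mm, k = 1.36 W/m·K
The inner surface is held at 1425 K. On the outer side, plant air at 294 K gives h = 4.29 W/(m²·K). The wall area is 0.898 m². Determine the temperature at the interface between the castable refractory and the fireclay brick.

T ≈ 1100 K

Using the resistance-network approach (series):
R_castable refractory = L/(kA) = 0.19/(1.18×0.898) = 0.1793 K/W
R_fireclay brick = L/(kA) = 0.235/(1.36×0.898) = 0.1924 K/W
R_outer film = 1/(h_o·A) = 1/(4.29×0.898) = 0.2596 K/W
R_total = 0.6313 K/W;  Q = ΔT/R_total = 1131/0.6313 = 1792 W
T_interface = T_inner − Q·ΣR(inner→interface) = 1425 − 1790×0.1793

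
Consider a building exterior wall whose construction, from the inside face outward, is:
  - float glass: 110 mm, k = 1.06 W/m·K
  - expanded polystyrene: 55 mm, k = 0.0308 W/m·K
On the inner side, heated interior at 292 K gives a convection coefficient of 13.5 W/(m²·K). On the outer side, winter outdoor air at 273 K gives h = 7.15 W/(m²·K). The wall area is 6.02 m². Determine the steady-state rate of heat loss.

Thermal resistances in series:
R_inner film = 1/(h_i·A) = 1/(13.5×6.02) = 0.0123 K/W
R_float glass = L/(kA) = 0.11/(1.06×6.02) = 0.01724 K/W
R_expanded polystyrene = L/(kA) = 0.055/(0.0308×6.02) = 0.2966 K/W
R_outer film = 1/(h_o·A) = 1/(7.15×6.02) = 0.02323 K/W
R_total = 0.3494 K/W
Q = ΔT / R_total = 19 / 0.3494

Q ≈ 54.4 W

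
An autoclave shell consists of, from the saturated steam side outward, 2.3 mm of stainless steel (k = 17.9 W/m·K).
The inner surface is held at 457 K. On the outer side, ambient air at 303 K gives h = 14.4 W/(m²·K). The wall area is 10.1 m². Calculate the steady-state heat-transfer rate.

Using the resistance-network approach (series):
R_stainless steel = L/(kA) = 0.0023/(17.9×10.1) = 1.272×10^-5 K/W
R_outer film = 1/(h_o·A) = 1/(14.4×10.1) = 0.006876 K/W
R_total = 0.006888 K/W
Q = ΔT / R_total = 154 / 0.006888

Q ≈ 22400 W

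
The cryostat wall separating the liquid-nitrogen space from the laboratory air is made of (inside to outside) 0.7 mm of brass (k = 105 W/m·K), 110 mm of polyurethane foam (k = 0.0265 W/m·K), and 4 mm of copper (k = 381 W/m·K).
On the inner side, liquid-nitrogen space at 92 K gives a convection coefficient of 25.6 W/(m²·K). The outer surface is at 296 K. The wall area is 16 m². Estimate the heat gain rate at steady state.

Q ≈ 779 W

Treating each layer as a thermal resistance in series:
R_inner film = 1/(h_i·A) = 1/(25.6×16) = 0.002441 K/W
R_brass = L/(kA) = 0.0007/(105×16) = 4.167×10^-7 K/W
R_polyurethane foam = L/(kA) = 0.11/(0.0265×16) = 0.2594 K/W
R_copper = L/(kA) = 0.004/(381×16) = 6.562×10^-7 K/W
R_total = 0.2619 K/W
Q = ΔT / R_total = 204 / 0.2619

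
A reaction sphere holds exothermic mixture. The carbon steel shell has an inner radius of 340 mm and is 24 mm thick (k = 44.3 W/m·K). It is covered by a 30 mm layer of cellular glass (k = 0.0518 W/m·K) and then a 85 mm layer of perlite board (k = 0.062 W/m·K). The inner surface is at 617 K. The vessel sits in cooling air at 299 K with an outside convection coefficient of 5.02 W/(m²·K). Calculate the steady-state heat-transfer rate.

Q ≈ 328 W

Spherical conduction: R = (1/r_in − 1/r_out)/(4πk) per layer; series-sum.
R_carbon steel shell = (1/0.34 − 1/0.364)/(4π×44.3) = 3.484×10^-4 K/W
R_cellular glass = (1/0.364 − 1/0.394)/(4π×0.0518) = 0.3214 K/W
R_perlite board = (1/0.394 − 1/0.479)/(4π×0.062) = 0.5781 K/W
R_outer film = 1/(h·4πr_o²) = 1/(5.02×4π×0.479²) = 0.06909 K/W
R_total = 0.9689 K/W
Q = ΔT/R_total = 318/0.9689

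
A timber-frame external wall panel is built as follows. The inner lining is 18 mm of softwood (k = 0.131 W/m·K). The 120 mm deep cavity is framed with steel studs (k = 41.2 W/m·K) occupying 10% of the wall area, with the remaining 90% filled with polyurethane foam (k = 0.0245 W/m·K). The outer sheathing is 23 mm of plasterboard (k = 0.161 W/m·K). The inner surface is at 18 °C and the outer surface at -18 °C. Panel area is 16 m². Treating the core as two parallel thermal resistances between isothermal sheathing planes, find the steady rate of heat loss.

Q ≈ 1860 W

Sheathing layers in series; stud and cavity paths in parallel between them.
R_inner = 0.018/(0.131×16) = 0.008588 K/W
R_stud  = 0.12/(41.2×0.1×16) = 0.00182 K/W
R_cav   = 0.12/(0.0245×0.9×16) = 0.3401 K/W
1/R_core = 1/R_stud + 1/R_cav → R_core = 0.001811 K/W
R_outer = 0.023/(0.161×16) = 0.008929 K/W
R_total = 0.01933 K/W
Q = ΔT/R_total = 36/0.01933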